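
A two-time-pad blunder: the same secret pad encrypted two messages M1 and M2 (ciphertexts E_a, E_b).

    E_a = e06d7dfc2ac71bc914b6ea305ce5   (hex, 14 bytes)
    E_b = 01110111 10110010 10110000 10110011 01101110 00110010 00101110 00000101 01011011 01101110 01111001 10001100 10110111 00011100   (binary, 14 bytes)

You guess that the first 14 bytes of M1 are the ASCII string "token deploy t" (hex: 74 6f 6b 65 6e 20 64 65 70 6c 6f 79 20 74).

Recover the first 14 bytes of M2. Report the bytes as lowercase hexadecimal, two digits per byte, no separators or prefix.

First, E_a ⊕ E_b = (M1 ⊕ K) ⊕ (M2 ⊕ K) = M1 ⊕ M2, so the key drops out. Then M2 = (M1 ⊕ M2) ⊕ M1 over the first 14 bytes.
byte 0: (e0 ⊕ 77) ⊕ 74 = 97 ⊕ 74 = e3
byte 1: (6d ⊕ b2) ⊕ 6f = df ⊕ 6f = b0
byte 2: (7d ⊕ b0) ⊕ 6b = cd ⊕ 6b = a6
byte 3: (fc ⊕ b3) ⊕ 65 = 4f ⊕ 65 = 2a
byte 4: (2a ⊕ 6e) ⊕ 6e = 44 ⊕ 6e = 2a
byte 5: (c7 ⊕ 32) ⊕ 20 = f5 ⊕ 20 = d5
byte 6: (1b ⊕ 2e) ⊕ 64 = 35 ⊕ 64 = 51
byte 7: (c9 ⊕ 05) ⊕ 65 = cc ⊕ 65 = a9
byte 8: (14 ⊕ 5b) ⊕ 70 = 4f ⊕ 70 = 3f
byte 9: (b6 ⊕ 6e) ⊕ 6c = d8 ⊕ 6c = b4
byte 10: (ea ⊕ 79) ⊕ 6f = 93 ⊕ 6f = fc
byte 11: (30 ⊕ 8c) ⊕ 79 = bc ⊕ 79 = c5
byte 12: (5c ⊕ b7) ⊕ 20 = eb ⊕ 20 = cb
byte 13: (e5 ⊕ 1c) ⊕ 74 = f9 ⊕ 74 = 8d

e3b0a62a2ad551a93fb4fcc5cb8d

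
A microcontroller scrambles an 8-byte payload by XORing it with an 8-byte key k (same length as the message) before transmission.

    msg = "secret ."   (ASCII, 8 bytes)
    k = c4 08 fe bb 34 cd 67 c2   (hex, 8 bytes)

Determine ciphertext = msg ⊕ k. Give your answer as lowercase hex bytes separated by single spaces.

b7 6d 9d c9 51 b9 47 ec

73 xor c4 = b7
65 xor 08 = 6d
63 xor fe = 9d
72 xor bb = c9
65 xor 34 = 51
74 xor cd = b9
20 xor 67 = 47
2e xor c2 = ec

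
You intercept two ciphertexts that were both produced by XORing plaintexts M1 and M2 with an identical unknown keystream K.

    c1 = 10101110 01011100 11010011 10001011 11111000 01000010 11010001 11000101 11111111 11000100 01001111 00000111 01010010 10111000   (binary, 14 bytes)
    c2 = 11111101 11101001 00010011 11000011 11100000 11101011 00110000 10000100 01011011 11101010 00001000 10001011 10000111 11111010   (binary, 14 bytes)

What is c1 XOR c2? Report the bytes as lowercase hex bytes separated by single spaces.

c1 ⊕ c2 = (M1 ⊕ K) ⊕ (M2 ⊕ K) = M1 ⊕ M2 — the shared key cancels under XOR.
174 XOR 253 =  83
 92 XOR 233 = 181
211 XOR  19 = 192
139 XOR 195 =  72
248 XOR 224 =  24
 66 XOR 235 = 169
209 XOR  48 = 225
197 XOR 132 =  65
255 XOR  91 = 164
196 XOR 234 =  46
 79 XOR   8 =  71
  7 XOR 139 = 140
 82 XOR 135 = 213
184 XOR 250 =  66

53 b5 c0 48 18 a9 e1 41 a4 2e 47 8c d5 42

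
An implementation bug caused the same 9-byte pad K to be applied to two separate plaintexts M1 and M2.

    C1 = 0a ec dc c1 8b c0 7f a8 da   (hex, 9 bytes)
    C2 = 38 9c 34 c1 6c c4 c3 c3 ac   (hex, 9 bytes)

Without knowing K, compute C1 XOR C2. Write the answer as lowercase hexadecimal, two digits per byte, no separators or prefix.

3270e800e704bc6b76

C1 ⊕ C2 = (M1 ⊕ K) ⊕ (M2 ⊕ K) = M1 ⊕ M2 — the shared key cancels under XOR.
00001010 xor 00111000 = 00110010
11101100 xor 10011100 = 01110000
11011100 xor 00110100 = 11101000
11000001 xor 11000001 = 00000000
10001011 xor 01101100 = 11100111
11000000 xor 11000100 = 00000100
01111111 xor 11000011 = 10111100
10101000 xor 11000011 = 01101011
11011010 xor 10101100 = 01110110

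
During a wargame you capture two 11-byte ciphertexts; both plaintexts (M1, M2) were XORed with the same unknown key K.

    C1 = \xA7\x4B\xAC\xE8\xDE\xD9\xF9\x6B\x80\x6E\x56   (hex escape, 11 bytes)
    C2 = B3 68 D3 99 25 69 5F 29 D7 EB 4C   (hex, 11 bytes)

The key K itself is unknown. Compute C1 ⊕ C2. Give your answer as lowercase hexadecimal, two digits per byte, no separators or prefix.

14237f71fbb0a64257851a

C1 ⊕ C2 = (M1 ⊕ K) ⊕ (M2 ⊕ K) = M1 ⊕ M2 — the shared key cancels under XOR.
byte 0: a7 ⊕ b3 = 14
byte 1: 4b ⊕ 68 = 23
byte 2: ac ⊕ d3 = 7f
byte 3: e8 ⊕ 99 = 71
byte 4: de ⊕ 25 = fb
byte 5: d9 ⊕ 69 = b0
byte 6: f9 ⊕ 5f = a6
byte 7: 6b ⊕ 29 = 42
byte 8: 80 ⊕ d7 = 57
byte 9: 6e ⊕ eb = 85
byte 10: 56 ⊕ 4c = 1a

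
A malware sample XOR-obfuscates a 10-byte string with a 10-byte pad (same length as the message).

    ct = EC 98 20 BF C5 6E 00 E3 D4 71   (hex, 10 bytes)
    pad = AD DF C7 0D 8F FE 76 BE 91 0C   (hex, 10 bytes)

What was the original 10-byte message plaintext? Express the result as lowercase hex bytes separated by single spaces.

41 47 e7 b2 4a 90 76 5d 45 7d

byte 0: ec ⊕ ad = 41
byte 1: 98 ⊕ df = 47
byte 2: 20 ⊕ c7 = e7
byte 3: bf ⊕ 0d = b2
byte 4: c5 ⊕ 8f = 4a
byte 5: 6e ⊕ fe = 90
byte 6: 00 ⊕ 76 = 76
byte 7: e3 ⊕ be = 5d
byte 8: d4 ⊕ 91 = 45
byte 9: 71 ⊕ 0c = 7d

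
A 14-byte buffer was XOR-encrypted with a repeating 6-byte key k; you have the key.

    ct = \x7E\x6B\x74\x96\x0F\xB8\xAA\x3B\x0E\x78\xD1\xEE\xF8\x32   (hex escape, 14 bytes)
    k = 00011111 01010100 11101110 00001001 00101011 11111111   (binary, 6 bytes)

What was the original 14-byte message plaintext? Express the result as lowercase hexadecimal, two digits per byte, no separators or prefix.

The 6-byte key repeats, so the effective keystream is 1f 54 ee 09 2b ff 1f 54 ee 09 2b ff 1f 54.
byte 0: 126 xor  31 =  97
byte 1: 107 xor  84 =  63
byte 2: 116 xor 238 = 154
byte 3: 150 xor   9 = 159
byte 4:  15 xor  43 =  36
byte 5: 184 xor 255 =  71
byte 6: 170 xor  31 = 181
byte 7:  59 xor  84 = 111
byte 8:  14 xor 238 = 224
byte 9: 120 xor   9 = 113
byte 10: 209 xor  43 = 250
byte 11: 238 xor 255 =  17
byte 12: 248 xor  31 = 231
byte 13:  50 xor  84 = 102

613f9a9f2447b56fe071fa11e766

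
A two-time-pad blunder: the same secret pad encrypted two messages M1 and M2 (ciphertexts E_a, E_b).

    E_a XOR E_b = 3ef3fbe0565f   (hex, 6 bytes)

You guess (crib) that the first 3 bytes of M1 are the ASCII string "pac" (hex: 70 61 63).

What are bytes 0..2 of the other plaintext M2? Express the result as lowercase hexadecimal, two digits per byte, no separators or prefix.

4e9298

Since E_a ⊕ E_b = M1 ⊕ M2, XORing with the guessed M1 bytes yields the corresponding M2 bytes: M2 = (E_a ⊕ E_b) ⊕ M1.
byte 0: 3e ^ 70 = 4e
byte 1: f3 ^ 61 = 92
byte 2: fb ^ 63 = 98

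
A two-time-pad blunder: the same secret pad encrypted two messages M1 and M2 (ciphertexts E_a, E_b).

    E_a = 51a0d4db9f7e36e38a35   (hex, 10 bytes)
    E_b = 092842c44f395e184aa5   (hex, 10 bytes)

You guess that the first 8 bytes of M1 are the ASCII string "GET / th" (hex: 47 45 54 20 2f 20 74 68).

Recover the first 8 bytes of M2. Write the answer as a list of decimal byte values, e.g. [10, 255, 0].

[31, 205, 194, 63, 255, 103, 28, 147]

First, E_a ⊕ E_b = (M1 ⊕ K) ⊕ (M2 ⊕ K) = M1 ⊕ M2, so the key drops out. Then M2 = (M1 ⊕ M2) ⊕ M1 over the first 8 bytes.
byte 0: (51 xor 09) xor 47 = 58 xor 47 = 1f
byte 1: (a0 xor 28) xor 45 = 88 xor 45 = cd
byte 2: (d4 xor 42) xor 54 = 96 xor 54 = c2
byte 3: (db xor c4) xor 20 = 1f xor 20 = 3f
byte 4: (9f xor 4f) xor 2f = d0 xor 2f = ff
byte 5: (7e xor 39) xor 20 = 47 xor 20 = 67
byte 6: (36 xor 5e) xor 74 = 68 xor 74 = 1c
byte 7: (e3 xor 18) xor 68 = fb xor 68 = 93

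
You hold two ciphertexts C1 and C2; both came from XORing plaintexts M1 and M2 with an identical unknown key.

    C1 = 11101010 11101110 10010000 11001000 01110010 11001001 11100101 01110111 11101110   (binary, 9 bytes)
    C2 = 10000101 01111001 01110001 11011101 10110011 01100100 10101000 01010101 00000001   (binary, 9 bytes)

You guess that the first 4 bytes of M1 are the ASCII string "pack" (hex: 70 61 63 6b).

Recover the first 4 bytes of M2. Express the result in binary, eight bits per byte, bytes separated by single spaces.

00011111 11110110 10000010 01111110

First, C1 ⊕ C2 = (M1 ⊕ K) ⊕ (M2 ⊕ K) = M1 ⊕ M2, so the key drops out. Then M2 = (M1 ⊕ M2) ⊕ M1 over the first 4 bytes.
byte 0: (ea XOR 85) XOR 70 = 6f XOR 70 = 1f
byte 1: (ee XOR 79) XOR 61 = 97 XOR 61 = f6
byte 2: (90 XOR 71) XOR 63 = e1 XOR 63 = 82
byte 3: (c8 XOR dd) XOR 6b = 15 XOR 6b = 7e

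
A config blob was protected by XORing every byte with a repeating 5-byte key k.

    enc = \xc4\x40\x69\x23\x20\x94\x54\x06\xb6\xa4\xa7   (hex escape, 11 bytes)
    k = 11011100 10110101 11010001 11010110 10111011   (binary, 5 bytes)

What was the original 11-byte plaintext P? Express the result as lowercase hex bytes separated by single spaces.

18 f5 b8 f5 9b 48 e1 d7 60 1f 7b

The 5-byte key repeats, so the effective keystream is dc b5 d1 d6 bb dc b5 d1 d6 bb dc.
byte 0: c4 ^ dc = 18
byte 1: 40 ^ b5 = f5
byte 2: 69 ^ d1 = b8
byte 3: 23 ^ d6 = f5
byte 4: 20 ^ bb = 9b
byte 5: 94 ^ dc = 48
byte 6: 54 ^ b5 = e1
byte 7: 06 ^ d1 = d7
byte 8: b6 ^ d6 = 60
byte 9: a4 ^ bb = 1f
byte 10: a7 ^ dc = 7b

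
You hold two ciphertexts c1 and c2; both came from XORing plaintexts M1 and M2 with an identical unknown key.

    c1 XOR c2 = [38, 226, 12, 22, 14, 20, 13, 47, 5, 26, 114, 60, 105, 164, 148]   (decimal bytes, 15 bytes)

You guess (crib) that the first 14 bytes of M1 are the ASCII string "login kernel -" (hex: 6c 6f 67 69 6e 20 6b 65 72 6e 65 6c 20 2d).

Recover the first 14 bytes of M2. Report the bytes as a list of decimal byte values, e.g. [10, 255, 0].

Since c1 ⊕ c2 = M1 ⊕ M2, XORing with the guessed M1 bytes yields the corresponding M2 bytes: M2 = (c1 ⊕ c2) ⊕ M1.
 38 ⊕ 108 =  74
226 ⊕ 111 = 141
 12 ⊕ 103 = 107
 22 ⊕ 105 = 127
 14 ⊕ 110 =  96
 20 ⊕  32 =  52
 13 ⊕ 107 = 102
 47 ⊕ 101 =  74
  5 ⊕ 114 = 119
 26 ⊕ 110 = 116
114 ⊕ 101 =  23
 60 ⊕ 108 =  80
105 ⊕  32 =  73
164 ⊕  45 = 137

[74, 141, 107, 127, 96, 52, 102, 74, 119, 116, 23, 80, 73, 137]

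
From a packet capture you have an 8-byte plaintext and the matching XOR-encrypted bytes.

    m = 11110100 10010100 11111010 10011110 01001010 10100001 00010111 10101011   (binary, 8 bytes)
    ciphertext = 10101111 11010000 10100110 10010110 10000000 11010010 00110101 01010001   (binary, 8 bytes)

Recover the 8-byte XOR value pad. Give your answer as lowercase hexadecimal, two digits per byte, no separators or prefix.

5b445c08ca7322fa

Since ciphertext = m ⊕ pad, XORing both sides with m gives pad = m ⊕ ciphertext.
byte 0: 244 ⊕ 175 =  91
byte 1: 148 ⊕ 208 =  68
byte 2: 250 ⊕ 166 =  92
byte 3: 158 ⊕ 150 =   8
byte 4:  74 ⊕ 128 = 202
byte 5: 161 ⊕ 210 = 115
byte 6:  23 ⊕  53 =  34
byte 7: 171 ⊕  81 = 250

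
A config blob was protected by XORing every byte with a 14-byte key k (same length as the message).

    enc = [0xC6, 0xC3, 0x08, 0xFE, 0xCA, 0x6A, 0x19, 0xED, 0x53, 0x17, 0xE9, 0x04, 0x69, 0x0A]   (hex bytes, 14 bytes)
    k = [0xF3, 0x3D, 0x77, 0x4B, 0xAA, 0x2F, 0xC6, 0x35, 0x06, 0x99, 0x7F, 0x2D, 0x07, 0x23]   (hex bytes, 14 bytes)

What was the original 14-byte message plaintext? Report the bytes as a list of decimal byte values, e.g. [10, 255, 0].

11000110 XOR 11110011 = 00110101
11000011 XOR 00111101 = 11111110
00001000 XOR 01110111 = 01111111
11111110 XOR 01001011 = 10110101
11001010 XOR 10101010 = 01100000
01101010 XOR 00101111 = 01000101
00011001 XOR 11000110 = 11011111
11101101 XOR 00110101 = 11011000
01010011 XOR 00000110 = 01010101
00010111 XOR 10011001 = 10001110
11101001 XOR 01111111 = 10010110
00000100 XOR 00101101 = 00101001
01101001 XOR 00000111 = 01101110
00001010 XOR 00100011 = 00101001

[53, 254, 127, 181, 96, 69, 223, 216, 85, 142, 150, 41, 110, 41]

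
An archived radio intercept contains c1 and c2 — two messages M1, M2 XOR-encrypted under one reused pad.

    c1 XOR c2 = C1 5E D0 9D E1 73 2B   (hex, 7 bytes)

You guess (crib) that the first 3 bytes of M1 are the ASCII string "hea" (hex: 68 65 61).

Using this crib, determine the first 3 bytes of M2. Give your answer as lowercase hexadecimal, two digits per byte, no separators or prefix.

a93bb1

Since c1 ⊕ c2 = M1 ⊕ M2, XORing with the guessed M1 bytes yields the corresponding M2 bytes: M2 = (c1 ⊕ c2) ⊕ M1.
193 ^ 104 = 169
 94 ^ 101 =  59
208 ^  97 = 177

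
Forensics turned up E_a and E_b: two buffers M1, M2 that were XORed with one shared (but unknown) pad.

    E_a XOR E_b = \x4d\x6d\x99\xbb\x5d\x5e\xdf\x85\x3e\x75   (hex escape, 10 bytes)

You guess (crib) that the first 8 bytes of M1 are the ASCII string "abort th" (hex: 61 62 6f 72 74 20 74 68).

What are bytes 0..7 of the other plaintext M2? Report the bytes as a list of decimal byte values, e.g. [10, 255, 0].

Since E_a ⊕ E_b = M1 ⊕ M2, XORing with the guessed M1 bytes yields the corresponding M2 bytes: M2 = (E_a ⊕ E_b) ⊕ M1.
byte 0:  77 xor  97 =  44
byte 1: 109 xor  98 =  15
byte 2: 153 xor 111 = 246
byte 3: 187 xor 114 = 201
byte 4:  93 xor 116 =  41
byte 5:  94 xor  32 = 126
byte 6: 223 xor 116 = 171
byte 7: 133 xor 104 = 237

[44, 15, 246, 201, 41, 126, 171, 237]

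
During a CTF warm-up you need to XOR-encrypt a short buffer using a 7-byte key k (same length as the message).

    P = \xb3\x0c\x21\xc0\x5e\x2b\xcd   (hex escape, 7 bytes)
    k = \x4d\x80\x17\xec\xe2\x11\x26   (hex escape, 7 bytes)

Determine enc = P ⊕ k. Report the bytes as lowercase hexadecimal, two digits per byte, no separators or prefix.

b3 XOR 4d = fe
0c XOR 80 = 8c
21 XOR 17 = 36
c0 XOR ec = 2c
5e XOR e2 = bc
2b XOR 11 = 3a
cd XOR 26 = eb

fe8c362cbc3aeb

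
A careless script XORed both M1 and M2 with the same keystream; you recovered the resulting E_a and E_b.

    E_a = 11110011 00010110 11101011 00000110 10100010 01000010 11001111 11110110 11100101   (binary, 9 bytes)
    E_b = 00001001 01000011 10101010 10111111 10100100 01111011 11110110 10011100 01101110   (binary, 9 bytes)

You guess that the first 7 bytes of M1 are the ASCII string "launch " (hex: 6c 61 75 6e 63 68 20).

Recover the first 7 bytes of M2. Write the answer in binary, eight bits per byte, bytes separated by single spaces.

10010110 00110100 00110100 11010111 01100101 01010001 00011001

First, E_a ⊕ E_b = (M1 ⊕ K) ⊕ (M2 ⊕ K) = M1 ⊕ M2, so the key drops out. Then M2 = (M1 ⊕ M2) ⊕ M1 over the first 7 bytes.
byte 0: (f3 ^ 09) ^ 6c = fa ^ 6c = 96
byte 1: (16 ^ 43) ^ 61 = 55 ^ 61 = 34
byte 2: (eb ^ aa) ^ 75 = 41 ^ 75 = 34
byte 3: (06 ^ bf) ^ 6e = b9 ^ 6e = d7
byte 4: (a2 ^ a4) ^ 63 = 06 ^ 63 = 65
byte 5: (42 ^ 7b) ^ 68 = 39 ^ 68 = 51
byte 6: (cf ^ f6) ^ 20 = 39 ^ 20 = 19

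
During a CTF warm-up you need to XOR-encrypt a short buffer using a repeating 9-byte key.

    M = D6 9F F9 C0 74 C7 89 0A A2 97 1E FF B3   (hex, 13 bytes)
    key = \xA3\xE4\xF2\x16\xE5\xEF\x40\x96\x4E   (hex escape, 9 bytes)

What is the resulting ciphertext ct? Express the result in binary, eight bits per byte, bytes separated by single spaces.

The 9-byte key repeats, so the effective keystream is a3 e4 f2 16 e5 ef 40 96 4e a3 e4 f2 16.
byte 0: d6 XOR a3 = 75
byte 1: 9f XOR e4 = 7b
byte 2: f9 XOR f2 = 0b
byte 3: c0 XOR 16 = d6
byte 4: 74 XOR e5 = 91
byte 5: c7 XOR ef = 28
byte 6: 89 XOR 40 = c9
byte 7: 0a XOR 96 = 9c
byte 8: a2 XOR 4e = ec
byte 9: 97 XOR a3 = 34
byte 10: 1e XOR e4 = fa
byte 11: ff XOR f2 = 0d
byte 12: b3 XOR 16 = a5

01110101 01111011 00001011 11010110 10010001 00101000 11001001 10011100 11101100 00110100 11111010 00001101 10100101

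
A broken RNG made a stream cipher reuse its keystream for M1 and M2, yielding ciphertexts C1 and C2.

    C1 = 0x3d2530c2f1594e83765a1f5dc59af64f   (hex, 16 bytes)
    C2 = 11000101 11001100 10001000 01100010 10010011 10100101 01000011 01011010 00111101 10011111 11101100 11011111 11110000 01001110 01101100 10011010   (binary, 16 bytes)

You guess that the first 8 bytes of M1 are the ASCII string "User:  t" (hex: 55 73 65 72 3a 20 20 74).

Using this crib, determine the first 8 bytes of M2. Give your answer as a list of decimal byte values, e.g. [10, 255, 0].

[173, 154, 221, 210, 88, 220, 45, 173]

First, C1 ⊕ C2 = (M1 ⊕ K) ⊕ (M2 ⊕ K) = M1 ⊕ M2, so the key drops out. Then M2 = (M1 ⊕ M2) ⊕ M1 over the first 8 bytes.
byte 0: (3d XOR c5) XOR 55 = f8 XOR 55 = ad
byte 1: (25 XOR cc) XOR 73 = e9 XOR 73 = 9a
byte 2: (30 XOR 88) XOR 65 = b8 XOR 65 = dd
byte 3: (c2 XOR 62) XOR 72 = a0 XOR 72 = d2
byte 4: (f1 XOR 93) XOR 3a = 62 XOR 3a = 58
byte 5: (59 XOR a5) XOR 20 = fc XOR 20 = dc
byte 6: (4e XOR 43) XOR 20 = 0d XOR 20 = 2d
byte 7: (83 XOR 5a) XOR 74 = d9 XOR 74 = ad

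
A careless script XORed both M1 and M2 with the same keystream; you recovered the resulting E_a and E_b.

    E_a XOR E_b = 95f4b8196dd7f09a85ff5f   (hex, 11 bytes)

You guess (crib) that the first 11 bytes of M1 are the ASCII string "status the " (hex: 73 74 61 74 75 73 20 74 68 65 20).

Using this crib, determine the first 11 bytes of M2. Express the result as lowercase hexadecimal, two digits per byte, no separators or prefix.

Since E_a ⊕ E_b = M1 ⊕ M2, XORing with the guessed M1 bytes yields the corresponding M2 bytes: M2 = (E_a ⊕ E_b) ⊕ M1.
95 xor 73 = e6
f4 xor 74 = 80
b8 xor 61 = d9
19 xor 74 = 6d
6d xor 75 = 18
d7 xor 73 = a4
f0 xor 20 = d0
9a xor 74 = ee
85 xor 68 = ed
ff xor 65 = 9a
5f xor 20 = 7f

e680d96d18a4d0eeed9a7f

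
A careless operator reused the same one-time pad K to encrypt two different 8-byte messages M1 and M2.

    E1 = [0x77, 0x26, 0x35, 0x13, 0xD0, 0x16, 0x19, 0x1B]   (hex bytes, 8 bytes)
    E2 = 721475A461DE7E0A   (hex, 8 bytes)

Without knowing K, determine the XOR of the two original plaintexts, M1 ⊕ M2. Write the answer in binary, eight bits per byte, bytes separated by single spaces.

00000101 00110010 01000000 10110111 10110001 11001000 01100111 00010001

E1 ⊕ E2 = (M1 ⊕ K) ⊕ (M2 ⊕ K) = M1 ⊕ M2 — the shared key cancels under XOR.
77 xor 72 = 05
26 xor 14 = 32
35 xor 75 = 40
13 xor a4 = b7
d0 xor 61 = b1
16 xor de = c8
19 xor 7e = 67
1b xor 0a = 11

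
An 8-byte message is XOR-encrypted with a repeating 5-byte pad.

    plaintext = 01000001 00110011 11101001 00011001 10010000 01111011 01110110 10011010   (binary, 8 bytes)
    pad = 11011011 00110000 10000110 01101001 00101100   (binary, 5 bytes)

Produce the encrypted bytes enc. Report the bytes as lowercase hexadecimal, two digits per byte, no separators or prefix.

9a036f70bca0461c

The 5-byte key repeats, so the effective keystream is db 30 86 69 2c db 30 86.
byte 0: 41 xor db = 9a
byte 1: 33 xor 30 = 03
byte 2: e9 xor 86 = 6f
byte 3: 19 xor 69 = 70
byte 4: 90 xor 2c = bc
byte 5: 7b xor db = a0
byte 6: 76 xor 30 = 46
byte 7: 9a xor 86 = 1c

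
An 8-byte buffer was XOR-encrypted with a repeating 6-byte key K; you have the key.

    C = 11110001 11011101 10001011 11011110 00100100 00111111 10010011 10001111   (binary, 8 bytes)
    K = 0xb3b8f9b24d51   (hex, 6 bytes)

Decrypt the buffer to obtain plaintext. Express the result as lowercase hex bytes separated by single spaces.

The 6-byte key repeats, so the effective keystream is b3 b8 f9 b2 4d 51 b3 b8.
byte 0: f1 ⊕ b3 = 42
byte 1: dd ⊕ b8 = 65
byte 2: 8b ⊕ f9 = 72
byte 3: de ⊕ b2 = 6c
byte 4: 24 ⊕ 4d = 69
byte 5: 3f ⊕ 51 = 6e
byte 6: 93 ⊕ b3 = 20
byte 7: 8f ⊕ b8 = 37

42 65 72 6c 69 6e 20 37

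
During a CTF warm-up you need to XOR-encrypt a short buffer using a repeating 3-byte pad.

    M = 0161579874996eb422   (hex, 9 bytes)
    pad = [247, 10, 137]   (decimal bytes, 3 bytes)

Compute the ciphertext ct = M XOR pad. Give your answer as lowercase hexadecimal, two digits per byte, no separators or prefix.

The 3-byte key repeats, so the effective keystream is f7 0a 89 f7 0a 89 f7 0a 89.
byte 0: 01 XOR f7 = f6
byte 1: 61 XOR 0a = 6b
byte 2: 57 XOR 89 = de
byte 3: 98 XOR f7 = 6f
byte 4: 74 XOR 0a = 7e
byte 5: 99 XOR 89 = 10
byte 6: 6e XOR f7 = 99
byte 7: b4 XOR 0a = be
byte 8: 22 XOR 89 = ab

f66bde6f7e1099beab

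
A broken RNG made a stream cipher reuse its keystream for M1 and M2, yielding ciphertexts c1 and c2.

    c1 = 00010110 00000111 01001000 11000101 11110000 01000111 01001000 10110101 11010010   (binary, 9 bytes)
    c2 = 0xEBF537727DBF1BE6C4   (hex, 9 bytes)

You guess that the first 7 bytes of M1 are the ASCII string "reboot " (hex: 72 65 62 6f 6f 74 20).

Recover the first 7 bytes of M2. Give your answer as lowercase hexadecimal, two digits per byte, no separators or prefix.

First, c1 ⊕ c2 = (M1 ⊕ K) ⊕ (M2 ⊕ K) = M1 ⊕ M2, so the key drops out. Then M2 = (M1 ⊕ M2) ⊕ M1 over the first 7 bytes.
byte 0: (16 xor eb) xor 72 = fd xor 72 = 8f
byte 1: (07 xor f5) xor 65 = f2 xor 65 = 97
byte 2: (48 xor 37) xor 62 = 7f xor 62 = 1d
byte 3: (c5 xor 72) xor 6f = b7 xor 6f = d8
byte 4: (f0 xor 7d) xor 6f = 8d xor 6f = e2
byte 5: (47 xor bf) xor 74 = f8 xor 74 = 8c
byte 6: (48 xor 1b) xor 20 = 53 xor 20 = 73

8f971dd8e28c73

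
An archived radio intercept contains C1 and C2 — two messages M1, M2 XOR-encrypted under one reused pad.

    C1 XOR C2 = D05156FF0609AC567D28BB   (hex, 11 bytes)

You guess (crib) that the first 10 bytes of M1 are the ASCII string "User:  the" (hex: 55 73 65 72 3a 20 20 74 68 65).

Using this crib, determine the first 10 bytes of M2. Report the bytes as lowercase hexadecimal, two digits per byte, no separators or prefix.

8522338d3c298c22154d

Since C1 ⊕ C2 = M1 ⊕ M2, XORing with the guessed M1 bytes yields the corresponding M2 bytes: M2 = (C1 ⊕ C2) ⊕ M1.
d0 xor 55 = 85
51 xor 73 = 22
56 xor 65 = 33
ff xor 72 = 8d
06 xor 3a = 3c
09 xor 20 = 29
ac xor 20 = 8c
56 xor 74 = 22
7d xor 68 = 15
28 xor 65 = 4d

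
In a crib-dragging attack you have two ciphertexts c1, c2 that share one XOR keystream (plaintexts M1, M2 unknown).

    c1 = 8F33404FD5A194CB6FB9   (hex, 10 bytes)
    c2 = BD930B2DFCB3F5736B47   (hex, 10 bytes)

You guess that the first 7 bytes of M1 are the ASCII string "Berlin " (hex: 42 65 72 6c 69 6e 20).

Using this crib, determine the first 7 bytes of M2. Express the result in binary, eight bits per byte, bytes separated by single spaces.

01110000 11000101 00111001 00001110 01000000 01111100 01000001

First, c1 ⊕ c2 = (M1 ⊕ K) ⊕ (M2 ⊕ K) = M1 ⊕ M2, so the key drops out. Then M2 = (M1 ⊕ M2) ⊕ M1 over the first 7 bytes.
byte 0: (8f ⊕ bd) ⊕ 42 = 32 ⊕ 42 = 70
byte 1: (33 ⊕ 93) ⊕ 65 = a0 ⊕ 65 = c5
byte 2: (40 ⊕ 0b) ⊕ 72 = 4b ⊕ 72 = 39
byte 3: (4f ⊕ 2d) ⊕ 6c = 62 ⊕ 6c = 0e
byte 4: (d5 ⊕ fc) ⊕ 69 = 29 ⊕ 69 = 40
byte 5: (a1 ⊕ b3) ⊕ 6e = 12 ⊕ 6e = 7c
byte 6: (94 ⊕ f5) ⊕ 20 = 61 ⊕ 20 = 41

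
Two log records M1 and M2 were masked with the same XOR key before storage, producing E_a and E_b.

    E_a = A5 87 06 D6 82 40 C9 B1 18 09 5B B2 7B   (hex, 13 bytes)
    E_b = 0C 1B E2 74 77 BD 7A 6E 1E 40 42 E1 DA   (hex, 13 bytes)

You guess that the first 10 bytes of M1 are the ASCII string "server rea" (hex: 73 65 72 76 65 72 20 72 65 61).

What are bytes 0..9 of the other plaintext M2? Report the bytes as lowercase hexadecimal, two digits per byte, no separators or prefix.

First, E_a ⊕ E_b = (M1 ⊕ K) ⊕ (M2 ⊕ K) = M1 ⊕ M2, so the key drops out. Then M2 = (M1 ⊕ M2) ⊕ M1 over the first 10 bytes.
byte 0: (a5 xor 0c) xor 73 = a9 xor 73 = da
byte 1: (87 xor 1b) xor 65 = 9c xor 65 = f9
byte 2: (06 xor e2) xor 72 = e4 xor 72 = 96
byte 3: (d6 xor 74) xor 76 = a2 xor 76 = d4
byte 4: (82 xor 77) xor 65 = f5 xor 65 = 90
byte 5: (40 xor bd) xor 72 = fd xor 72 = 8f
byte 6: (c9 xor 7a) xor 20 = b3 xor 20 = 93
byte 7: (b1 xor 6e) xor 72 = df xor 72 = ad
byte 8: (18 xor 1e) xor 65 = 06 xor 65 = 63
byte 9: (09 xor 40) xor 61 = 49 xor 61 = 28

daf996d4908f93ad6328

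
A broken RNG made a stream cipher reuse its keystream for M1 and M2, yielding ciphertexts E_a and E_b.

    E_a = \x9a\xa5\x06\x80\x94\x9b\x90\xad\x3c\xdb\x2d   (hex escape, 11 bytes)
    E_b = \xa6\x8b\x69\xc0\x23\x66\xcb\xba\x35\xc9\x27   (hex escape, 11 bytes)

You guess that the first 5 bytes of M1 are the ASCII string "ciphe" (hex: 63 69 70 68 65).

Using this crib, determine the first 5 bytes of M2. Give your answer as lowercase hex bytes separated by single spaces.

5f 47 1f 28 d2

First, E_a ⊕ E_b = (M1 ⊕ K) ⊕ (M2 ⊕ K) = M1 ⊕ M2, so the key drops out. Then M2 = (M1 ⊕ M2) ⊕ M1 over the first 5 bytes.
byte 0: (9a ^ a6) ^ 63 = 3c ^ 63 = 5f
byte 1: (a5 ^ 8b) ^ 69 = 2e ^ 69 = 47
byte 2: (06 ^ 69) ^ 70 = 6f ^ 70 = 1f
byte 3: (80 ^ c0) ^ 68 = 40 ^ 68 = 28
byte 4: (94 ^ 23) ^ 65 = b7 ^ 65 = d2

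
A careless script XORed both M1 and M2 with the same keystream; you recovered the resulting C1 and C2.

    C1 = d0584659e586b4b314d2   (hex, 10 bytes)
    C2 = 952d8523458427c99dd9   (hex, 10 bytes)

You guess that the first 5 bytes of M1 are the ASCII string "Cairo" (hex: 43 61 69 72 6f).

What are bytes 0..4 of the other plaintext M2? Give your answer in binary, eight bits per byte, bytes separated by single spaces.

First, C1 ⊕ C2 = (M1 ⊕ K) ⊕ (M2 ⊕ K) = M1 ⊕ M2, so the key drops out. Then M2 = (M1 ⊕ M2) ⊕ M1 over the first 5 bytes.
byte 0: (d0 xor 95) xor 43 = 45 xor 43 = 06
byte 1: (58 xor 2d) xor 61 = 75 xor 61 = 14
byte 2: (46 xor 85) xor 69 = c3 xor 69 = aa
byte 3: (59 xor 23) xor 72 = 7a xor 72 = 08
byte 4: (e5 xor 45) xor 6f = a0 xor 6f = cf

00000110 00010100 10101010 00001000 11001111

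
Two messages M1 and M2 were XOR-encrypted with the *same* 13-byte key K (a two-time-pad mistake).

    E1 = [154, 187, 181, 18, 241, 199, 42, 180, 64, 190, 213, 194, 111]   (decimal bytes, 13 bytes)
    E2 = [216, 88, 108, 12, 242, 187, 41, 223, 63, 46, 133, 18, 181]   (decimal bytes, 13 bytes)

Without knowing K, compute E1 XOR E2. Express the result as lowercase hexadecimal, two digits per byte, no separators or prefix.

E1 ⊕ E2 = (M1 ⊕ K) ⊕ (M2 ⊕ K) = M1 ⊕ M2 — the shared key cancels under XOR.
byte 0: 154 ⊕ 216 =  66
byte 1: 187 ⊕  88 = 227
byte 2: 181 ⊕ 108 = 217
byte 3:  18 ⊕  12 =  30
byte 4: 241 ⊕ 242 =   3
byte 5: 199 ⊕ 187 = 124
byte 6:  42 ⊕  41 =   3
byte 7: 180 ⊕ 223 = 107
byte 8:  64 ⊕  63 = 127
byte 9: 190 ⊕  46 = 144
byte 10: 213 ⊕ 133 =  80
byte 11: 194 ⊕  18 = 208
byte 12: 111 ⊕ 181 = 218

42e3d91e037c036b7f9050d0da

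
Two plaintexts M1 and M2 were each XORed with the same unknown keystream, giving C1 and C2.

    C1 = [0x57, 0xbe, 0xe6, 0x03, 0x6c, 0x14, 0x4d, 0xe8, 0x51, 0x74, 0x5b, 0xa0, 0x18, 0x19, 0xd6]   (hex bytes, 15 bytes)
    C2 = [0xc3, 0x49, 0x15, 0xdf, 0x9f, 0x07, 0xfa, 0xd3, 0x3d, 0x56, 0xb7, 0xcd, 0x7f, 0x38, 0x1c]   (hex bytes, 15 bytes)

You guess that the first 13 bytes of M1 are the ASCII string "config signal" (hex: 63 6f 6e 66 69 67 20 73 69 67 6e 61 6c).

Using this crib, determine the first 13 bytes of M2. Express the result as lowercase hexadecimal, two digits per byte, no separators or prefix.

First, C1 ⊕ C2 = (M1 ⊕ K) ⊕ (M2 ⊕ K) = M1 ⊕ M2, so the key drops out. Then M2 = (M1 ⊕ M2) ⊕ M1 over the first 13 bytes.
byte 0: (57 ⊕ c3) ⊕ 63 = 94 ⊕ 63 = f7
byte 1: (be ⊕ 49) ⊕ 6f = f7 ⊕ 6f = 98
byte 2: (e6 ⊕ 15) ⊕ 6e = f3 ⊕ 6e = 9d
byte 3: (03 ⊕ df) ⊕ 66 = dc ⊕ 66 = ba
byte 4: (6c ⊕ 9f) ⊕ 69 = f3 ⊕ 69 = 9a
byte 5: (14 ⊕ 07) ⊕ 67 = 13 ⊕ 67 = 74
byte 6: (4d ⊕ fa) ⊕ 20 = b7 ⊕ 20 = 97
byte 7: (e8 ⊕ d3) ⊕ 73 = 3b ⊕ 73 = 48
byte 8: (51 ⊕ 3d) ⊕ 69 = 6c ⊕ 69 = 05
byte 9: (74 ⊕ 56) ⊕ 67 = 22 ⊕ 67 = 45
byte 10: (5b ⊕ b7) ⊕ 6e = ec ⊕ 6e = 82
byte 11: (a0 ⊕ cd) ⊕ 61 = 6d ⊕ 61 = 0c
byte 12: (18 ⊕ 7f) ⊕ 6c = 67 ⊕ 6c = 0b

f7989dba9a7497480545820c0b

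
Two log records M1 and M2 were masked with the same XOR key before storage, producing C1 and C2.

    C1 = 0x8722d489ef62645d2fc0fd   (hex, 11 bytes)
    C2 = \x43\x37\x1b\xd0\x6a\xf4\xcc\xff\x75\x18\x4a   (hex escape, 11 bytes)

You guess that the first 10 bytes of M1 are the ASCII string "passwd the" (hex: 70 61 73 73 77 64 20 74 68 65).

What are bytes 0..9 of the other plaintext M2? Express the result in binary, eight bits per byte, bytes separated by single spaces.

10110100 01110100 10111100 00101010 11110010 11110010 10001000 11010110 00110010 10111101

First, C1 ⊕ C2 = (M1 ⊕ K) ⊕ (M2 ⊕ K) = M1 ⊕ M2, so the key drops out. Then M2 = (M1 ⊕ M2) ⊕ M1 over the first 10 bytes.
byte 0: (87 xor 43) xor 70 = c4 xor 70 = b4
byte 1: (22 xor 37) xor 61 = 15 xor 61 = 74
byte 2: (d4 xor 1b) xor 73 = cf xor 73 = bc
byte 3: (89 xor d0) xor 73 = 59 xor 73 = 2a
byte 4: (ef xor 6a) xor 77 = 85 xor 77 = f2
byte 5: (62 xor f4) xor 64 = 96 xor 64 = f2
byte 6: (64 xor cc) xor 20 = a8 xor 20 = 88
byte 7: (5d xor ff) xor 74 = a2 xor 74 = d6
byte 8: (2f xor 75) xor 68 = 5a xor 68 = 32
byte 9: (c0 xor 18) xor 65 = d8 xor 65 = bd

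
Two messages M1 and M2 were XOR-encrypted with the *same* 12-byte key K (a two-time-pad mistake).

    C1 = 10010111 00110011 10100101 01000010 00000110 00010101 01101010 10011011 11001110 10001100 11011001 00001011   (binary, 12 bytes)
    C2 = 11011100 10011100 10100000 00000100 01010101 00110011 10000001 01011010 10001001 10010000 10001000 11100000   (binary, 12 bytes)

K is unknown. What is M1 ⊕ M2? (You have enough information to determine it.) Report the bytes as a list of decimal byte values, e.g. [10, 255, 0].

C1 ⊕ C2 = (M1 ⊕ K) ⊕ (M2 ⊕ K) = M1 ⊕ M2 — the shared key cancels under XOR.
97 xor dc = 4b
33 xor 9c = af
a5 xor a0 = 05
42 xor 04 = 46
06 xor 55 = 53
15 xor 33 = 26
6a xor 81 = eb
9b xor 5a = c1
ce xor 89 = 47
8c xor 90 = 1c
d9 xor 88 = 51
0b xor e0 = eb

[75, 175, 5, 70, 83, 38, 235, 193, 71, 28, 81, 235]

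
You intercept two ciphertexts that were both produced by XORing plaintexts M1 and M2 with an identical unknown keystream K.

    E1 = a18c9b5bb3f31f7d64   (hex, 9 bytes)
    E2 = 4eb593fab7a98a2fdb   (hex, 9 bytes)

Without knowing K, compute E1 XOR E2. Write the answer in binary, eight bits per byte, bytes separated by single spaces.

E1 ⊕ E2 = (M1 ⊕ K) ⊕ (M2 ⊕ K) = M1 ⊕ M2 — the shared key cancels under XOR.
a1 ⊕ 4e = ef
8c ⊕ b5 = 39
9b ⊕ 93 = 08
5b ⊕ fa = a1
b3 ⊕ b7 = 04
f3 ⊕ a9 = 5a
1f ⊕ 8a = 95
7d ⊕ 2f = 52
64 ⊕ db = bf

11101111 00111001 00001000 10100001 00000100 01011010 10010101 01010010 10111111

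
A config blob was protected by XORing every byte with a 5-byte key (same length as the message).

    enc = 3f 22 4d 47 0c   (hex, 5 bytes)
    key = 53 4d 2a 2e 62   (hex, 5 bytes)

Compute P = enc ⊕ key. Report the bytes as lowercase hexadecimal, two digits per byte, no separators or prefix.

XOR is its own inverse, so applying the key byte-wise gives the result directly.
00111111 ^ 01010011 = 01101100
00100010 ^ 01001101 = 01101111
01001101 ^ 00101010 = 01100111
01000111 ^ 00101110 = 01101001
00001100 ^ 01100010 = 01101110

6c6f67696e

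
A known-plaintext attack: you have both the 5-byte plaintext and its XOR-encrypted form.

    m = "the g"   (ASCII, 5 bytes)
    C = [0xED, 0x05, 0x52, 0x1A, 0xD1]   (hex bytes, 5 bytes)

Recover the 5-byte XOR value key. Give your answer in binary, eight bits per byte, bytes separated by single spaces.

10011001 01101101 00110111 00111010 10110110

Since C = m ⊕ key, XORing both sides with m gives key = m ⊕ C.
01110100 xor 11101101 = 10011001
01101000 xor 00000101 = 01101101
01100101 xor 01010010 = 00110111
00100000 xor 00011010 = 00111010
01100111 xor 11010001 = 10110110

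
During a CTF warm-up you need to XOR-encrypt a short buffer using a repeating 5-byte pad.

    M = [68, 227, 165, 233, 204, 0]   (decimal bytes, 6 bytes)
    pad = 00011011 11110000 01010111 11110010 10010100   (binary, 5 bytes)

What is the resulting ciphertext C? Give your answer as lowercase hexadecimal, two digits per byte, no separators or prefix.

5f13f21b581b

The 5-byte key repeats, so the effective keystream is 1b f0 57 f2 94 1b.
byte 0: 01000100 ⊕ 00011011 = 01011111
byte 1: 11100011 ⊕ 11110000 = 00010011
byte 2: 10100101 ⊕ 01010111 = 11110010
byte 3: 11101001 ⊕ 11110010 = 00011011
byte 4: 11001100 ⊕ 10010100 = 01011000
byte 5: 00000000 ⊕ 00011011 = 00011011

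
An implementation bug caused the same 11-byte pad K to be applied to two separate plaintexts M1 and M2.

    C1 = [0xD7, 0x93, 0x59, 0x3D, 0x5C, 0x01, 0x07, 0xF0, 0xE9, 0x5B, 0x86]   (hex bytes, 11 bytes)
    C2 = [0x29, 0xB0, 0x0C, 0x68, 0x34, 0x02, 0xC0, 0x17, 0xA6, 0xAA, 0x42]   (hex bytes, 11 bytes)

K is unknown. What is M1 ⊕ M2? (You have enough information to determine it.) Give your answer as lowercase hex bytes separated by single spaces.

C1 ⊕ C2 = (M1 ⊕ K) ⊕ (M2 ⊕ K) = M1 ⊕ M2 — the shared key cancels under XOR.
d7 ⊕ 29 = fe
93 ⊕ b0 = 23
59 ⊕ 0c = 55
3d ⊕ 68 = 55
5c ⊕ 34 = 68
01 ⊕ 02 = 03
07 ⊕ c0 = c7
f0 ⊕ 17 = e7
e9 ⊕ a6 = 4f
5b ⊕ aa = f1
86 ⊕ 42 = c4

fe 23 55 55 68 03 c7 e7 4f f1 c4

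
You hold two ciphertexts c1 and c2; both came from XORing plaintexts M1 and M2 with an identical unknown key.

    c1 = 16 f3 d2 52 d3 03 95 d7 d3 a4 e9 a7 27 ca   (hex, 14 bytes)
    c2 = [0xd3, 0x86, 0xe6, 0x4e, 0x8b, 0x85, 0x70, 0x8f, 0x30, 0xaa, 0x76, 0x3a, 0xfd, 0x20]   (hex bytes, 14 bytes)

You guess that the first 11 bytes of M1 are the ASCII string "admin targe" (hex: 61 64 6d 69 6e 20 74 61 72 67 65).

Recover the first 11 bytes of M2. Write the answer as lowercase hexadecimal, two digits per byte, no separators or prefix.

First, c1 ⊕ c2 = (M1 ⊕ K) ⊕ (M2 ⊕ K) = M1 ⊕ M2, so the key drops out. Then M2 = (M1 ⊕ M2) ⊕ M1 over the first 11 bytes.
byte 0: (16 xor d3) xor 61 = c5 xor 61 = a4
byte 1: (f3 xor 86) xor 64 = 75 xor 64 = 11
byte 2: (d2 xor e6) xor 6d = 34 xor 6d = 59
byte 3: (52 xor 4e) xor 69 = 1c xor 69 = 75
byte 4: (d3 xor 8b) xor 6e = 58 xor 6e = 36
byte 5: (03 xor 85) xor 20 = 86 xor 20 = a6
byte 6: (95 xor 70) xor 74 = e5 xor 74 = 91
byte 7: (d7 xor 8f) xor 61 = 58 xor 61 = 39
byte 8: (d3 xor 30) xor 72 = e3 xor 72 = 91
byte 9: (a4 xor aa) xor 67 = 0e xor 67 = 69
byte 10: (e9 xor 76) xor 65 = 9f xor 65 = fa

a411597536a691399169fa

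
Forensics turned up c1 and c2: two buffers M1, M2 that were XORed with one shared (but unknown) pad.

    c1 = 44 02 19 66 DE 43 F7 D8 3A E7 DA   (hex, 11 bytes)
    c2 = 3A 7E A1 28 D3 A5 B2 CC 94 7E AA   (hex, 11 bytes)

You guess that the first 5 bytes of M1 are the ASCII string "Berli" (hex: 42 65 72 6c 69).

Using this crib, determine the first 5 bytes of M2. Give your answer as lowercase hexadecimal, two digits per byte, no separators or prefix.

3c19ca2264

First, c1 ⊕ c2 = (M1 ⊕ K) ⊕ (M2 ⊕ K) = M1 ⊕ M2, so the key drops out. Then M2 = (M1 ⊕ M2) ⊕ M1 over the first 5 bytes.
byte 0: (44 XOR 3a) XOR 42 = 7e XOR 42 = 3c
byte 1: (02 XOR 7e) XOR 65 = 7c XOR 65 = 19
byte 2: (19 XOR a1) XOR 72 = b8 XOR 72 = ca
byte 3: (66 XOR 28) XOR 6c = 4e XOR 6c = 22
byte 4: (de XOR d3) XOR 69 = 0d XOR 69 = 64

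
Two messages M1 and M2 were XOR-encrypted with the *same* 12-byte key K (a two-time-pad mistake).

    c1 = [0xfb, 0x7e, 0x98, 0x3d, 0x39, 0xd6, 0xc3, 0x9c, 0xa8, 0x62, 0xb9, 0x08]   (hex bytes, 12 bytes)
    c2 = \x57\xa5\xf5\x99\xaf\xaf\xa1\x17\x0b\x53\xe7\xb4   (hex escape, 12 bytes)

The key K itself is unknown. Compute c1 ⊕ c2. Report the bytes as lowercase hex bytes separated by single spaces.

ac db 6d a4 96 79 62 8b a3 31 5e bc

c1 ⊕ c2 = (M1 ⊕ K) ⊕ (M2 ⊕ K) = M1 ⊕ M2 — the shared key cancels under XOR.
byte 0: fb ^ 57 = ac
byte 1: 7e ^ a5 = db
byte 2: 98 ^ f5 = 6d
byte 3: 3d ^ 99 = a4
byte 4: 39 ^ af = 96
byte 5: d6 ^ af = 79
byte 6: c3 ^ a1 = 62
byte 7: 9c ^ 17 = 8b
byte 8: a8 ^ 0b = a3
byte 9: 62 ^ 53 = 31
byte 10: b9 ^ e7 = 5e
byte 11: 08 ^ b4 = bc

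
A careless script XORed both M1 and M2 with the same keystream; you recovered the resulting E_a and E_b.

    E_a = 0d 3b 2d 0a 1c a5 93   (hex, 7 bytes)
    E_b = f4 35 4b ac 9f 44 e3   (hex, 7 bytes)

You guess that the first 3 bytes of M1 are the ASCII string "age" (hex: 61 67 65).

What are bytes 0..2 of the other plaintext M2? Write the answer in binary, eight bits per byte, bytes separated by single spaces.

10011000 01101001 00000011

First, E_a ⊕ E_b = (M1 ⊕ K) ⊕ (M2 ⊕ K) = M1 ⊕ M2, so the key drops out. Then M2 = (M1 ⊕ M2) ⊕ M1 over the first 3 bytes.
byte 0: (0d XOR f4) XOR 61 = f9 XOR 61 = 98
byte 1: (3b XOR 35) XOR 67 = 0e XOR 67 = 69
byte 2: (2d XOR 4b) XOR 65 = 66 XOR 65 = 03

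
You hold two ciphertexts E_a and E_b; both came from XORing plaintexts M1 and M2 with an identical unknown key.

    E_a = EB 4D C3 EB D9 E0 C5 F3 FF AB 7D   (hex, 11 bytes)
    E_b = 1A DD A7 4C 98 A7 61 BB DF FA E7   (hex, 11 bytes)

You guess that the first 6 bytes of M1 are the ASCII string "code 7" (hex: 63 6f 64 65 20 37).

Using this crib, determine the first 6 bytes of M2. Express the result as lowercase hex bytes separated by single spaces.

92 ff 00 c2 61 70

First, E_a ⊕ E_b = (M1 ⊕ K) ⊕ (M2 ⊕ K) = M1 ⊕ M2, so the key drops out. Then M2 = (M1 ⊕ M2) ⊕ M1 over the first 6 bytes.
byte 0: (eb ⊕ 1a) ⊕ 63 = f1 ⊕ 63 = 92
byte 1: (4d ⊕ dd) ⊕ 6f = 90 ⊕ 6f = ff
byte 2: (c3 ⊕ a7) ⊕ 64 = 64 ⊕ 64 = 00
byte 3: (eb ⊕ 4c) ⊕ 65 = a7 ⊕ 65 = c2
byte 4: (d9 ⊕ 98) ⊕ 20 = 41 ⊕ 20 = 61
byte 5: (e0 ⊕ a7) ⊕ 37 = 47 ⊕ 37 = 70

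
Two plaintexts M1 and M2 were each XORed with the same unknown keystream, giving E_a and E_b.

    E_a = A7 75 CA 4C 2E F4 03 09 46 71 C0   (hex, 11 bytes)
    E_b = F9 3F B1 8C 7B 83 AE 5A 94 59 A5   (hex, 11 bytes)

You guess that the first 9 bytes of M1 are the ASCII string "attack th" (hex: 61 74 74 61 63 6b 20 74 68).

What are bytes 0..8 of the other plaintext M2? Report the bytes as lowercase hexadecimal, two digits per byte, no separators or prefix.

3f3e0fa1361c8d27ba

First, E_a ⊕ E_b = (M1 ⊕ K) ⊕ (M2 ⊕ K) = M1 ⊕ M2, so the key drops out. Then M2 = (M1 ⊕ M2) ⊕ M1 over the first 9 bytes.
byte 0: (a7 xor f9) xor 61 = 5e xor 61 = 3f
byte 1: (75 xor 3f) xor 74 = 4a xor 74 = 3e
byte 2: (ca xor b1) xor 74 = 7b xor 74 = 0f
byte 3: (4c xor 8c) xor 61 = c0 xor 61 = a1
byte 4: (2e xor 7b) xor 63 = 55 xor 63 = 36
byte 5: (f4 xor 83) xor 6b = 77 xor 6b = 1c
byte 6: (03 xor ae) xor 20 = ad xor 20 = 8d
byte 7: (09 xor 5a) xor 74 = 53 xor 74 = 27
byte 8: (46 xor 94) xor 68 = d2 xor 68 = ba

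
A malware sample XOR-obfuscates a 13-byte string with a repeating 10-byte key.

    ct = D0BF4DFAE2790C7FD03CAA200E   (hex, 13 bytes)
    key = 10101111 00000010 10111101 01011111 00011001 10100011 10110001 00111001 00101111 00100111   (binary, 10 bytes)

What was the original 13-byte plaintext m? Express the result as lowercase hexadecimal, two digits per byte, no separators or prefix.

7fbdf0a5fbdabd46ff1b0522b3

The 10-byte key repeats, so the effective keystream is af 02 bd 5f 19 a3 b1 39 2f 27 af 02 bd.
byte 0: 208 xor 175 = 127
byte 1: 191 xor   2 = 189
byte 2:  77 xor 189 = 240
byte 3: 250 xor  95 = 165
byte 4: 226 xor  25 = 251
byte 5: 121 xor 163 = 218
byte 6:  12 xor 177 = 189
byte 7: 127 xor  57 =  70
byte 8: 208 xor  47 = 255
byte 9:  60 xor  39 =  27
byte 10: 170 xor 175 =   5
byte 11:  32 xor   2 =  34
byte 12:  14 xor 189 = 179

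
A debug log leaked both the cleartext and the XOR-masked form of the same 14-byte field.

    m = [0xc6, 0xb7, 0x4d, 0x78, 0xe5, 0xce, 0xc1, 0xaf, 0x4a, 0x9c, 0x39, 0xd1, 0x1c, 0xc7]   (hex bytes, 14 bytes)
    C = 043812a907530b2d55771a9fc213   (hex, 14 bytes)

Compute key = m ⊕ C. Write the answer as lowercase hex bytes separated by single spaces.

c2 8f 5f d1 e2 9d ca 82 1f eb 23 4e de d4

Since C = m ⊕ key, XORing both sides with m gives key = m ⊕ C.
c6 xor 04 = c2
b7 xor 38 = 8f
4d xor 12 = 5f
78 xor a9 = d1
e5 xor 07 = e2
ce xor 53 = 9d
c1 xor 0b = ca
af xor 2d = 82
4a xor 55 = 1f
9c xor 77 = eb
39 xor 1a = 23
d1 xor 9f = 4e
1c xor c2 = de
c7 xor 13 = d4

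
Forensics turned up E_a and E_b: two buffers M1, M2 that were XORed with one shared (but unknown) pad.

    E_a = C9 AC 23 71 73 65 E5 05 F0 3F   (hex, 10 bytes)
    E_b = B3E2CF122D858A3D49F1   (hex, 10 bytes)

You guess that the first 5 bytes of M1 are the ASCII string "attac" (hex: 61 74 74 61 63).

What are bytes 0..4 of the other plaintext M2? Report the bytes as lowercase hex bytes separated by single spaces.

1b 3a 98 02 3d

First, E_a ⊕ E_b = (M1 ⊕ K) ⊕ (M2 ⊕ K) = M1 ⊕ M2, so the key drops out. Then M2 = (M1 ⊕ M2) ⊕ M1 over the first 5 bytes.
byte 0: (c9 ⊕ b3) ⊕ 61 = 7a ⊕ 61 = 1b
byte 1: (ac ⊕ e2) ⊕ 74 = 4e ⊕ 74 = 3a
byte 2: (23 ⊕ cf) ⊕ 74 = ec ⊕ 74 = 98
byte 3: (71 ⊕ 12) ⊕ 61 = 63 ⊕ 61 = 02
byte 4: (73 ⊕ 2d) ⊕ 63 = 5e ⊕ 63 = 3d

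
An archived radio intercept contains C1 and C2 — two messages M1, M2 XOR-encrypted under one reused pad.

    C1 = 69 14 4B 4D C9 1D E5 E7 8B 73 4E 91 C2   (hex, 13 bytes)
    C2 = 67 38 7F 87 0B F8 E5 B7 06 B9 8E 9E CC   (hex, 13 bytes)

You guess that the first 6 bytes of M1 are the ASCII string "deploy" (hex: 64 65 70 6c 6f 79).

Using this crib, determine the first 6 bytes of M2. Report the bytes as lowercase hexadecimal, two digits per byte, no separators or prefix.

6a4944a6ad9c

First, C1 ⊕ C2 = (M1 ⊕ K) ⊕ (M2 ⊕ K) = M1 ⊕ M2, so the key drops out. Then M2 = (M1 ⊕ M2) ⊕ M1 over the first 6 bytes.
byte 0: (69 ^ 67) ^ 64 = 0e ^ 64 = 6a
byte 1: (14 ^ 38) ^ 65 = 2c ^ 65 = 49
byte 2: (4b ^ 7f) ^ 70 = 34 ^ 70 = 44
byte 3: (4d ^ 87) ^ 6c = ca ^ 6c = a6
byte 4: (c9 ^ 0b) ^ 6f = c2 ^ 6f = ad
byte 5: (1d ^ f8) ^ 79 = e5 ^ 79 = 9c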